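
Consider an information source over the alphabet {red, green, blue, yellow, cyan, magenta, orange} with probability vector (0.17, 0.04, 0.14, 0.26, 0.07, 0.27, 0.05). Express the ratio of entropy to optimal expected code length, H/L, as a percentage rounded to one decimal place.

98.7%

Entropy H = −Σ p log₂ p ≈ 2.5174 bits.
Huffman merges: 1/25+1/20→9/100; 7/100+9/100→4/25; 7/50+4/25→3/10; 17/100+13/50→43/100; 27/100+3/10→57/100; 43/100+57/100→1. L = 51/20 ≈ 2.5500.
Efficiency = H/L = 2.5174/2.5500 = 98.7%.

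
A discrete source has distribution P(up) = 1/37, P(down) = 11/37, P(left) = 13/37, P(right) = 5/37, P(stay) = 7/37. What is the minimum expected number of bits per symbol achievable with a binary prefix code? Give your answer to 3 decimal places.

2.162 bits/symbol

Repeatedly combine the two least-probable nodes; the expected code length is the sum of the merged weights.
merge 1/37 + 5/37 → 6/37
merge 6/37 + 7/37 → 13/37
merge 11/37 + 13/37 → 24/37
merge 13/37 + 24/37 → 1
L = 6/37 + 13/37 + 24/37 + 1 = 80/37 ≈ 2.162 bits/symbol.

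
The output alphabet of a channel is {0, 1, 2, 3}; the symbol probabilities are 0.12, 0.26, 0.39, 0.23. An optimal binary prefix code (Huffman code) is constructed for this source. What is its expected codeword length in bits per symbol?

1.96 bits/symbol

Repeatedly combine the two least-probable nodes; the expected code length is the sum of the merged weights.
merge 3/25 + 23/100 → 7/20
merge 13/50 + 7/20 → 61/100
merge 39/100 + 61/100 → 1
L = 7/20 + 61/100 + 1 = 49/25 = 1.96 bits/symbol.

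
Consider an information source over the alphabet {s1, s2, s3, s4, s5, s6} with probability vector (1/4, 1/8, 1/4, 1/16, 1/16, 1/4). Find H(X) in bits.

2.375 bits

Each probability is a power of 1/2, so log₂(1/p) is an integer.
H = Σ p·log₂(1/p) = 1/4·2 + 1/8·3 + 1/4·2 + 1/16·4 + 1/16·4 + 1/4·2 = 2.375 bits.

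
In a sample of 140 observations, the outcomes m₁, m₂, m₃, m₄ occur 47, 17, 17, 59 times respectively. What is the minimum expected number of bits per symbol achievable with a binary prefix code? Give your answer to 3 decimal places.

Probabilities are the counts divided by 140.
Repeatedly combine the two least-probable nodes; the expected code length is the sum of the merged weights.
merge 17/140 + 17/140 → 17/70
merge 17/70 + 47/140 → 81/140
merge 59/140 + 81/140 → 1
L = 17/70 + 81/140 + 1 = 51/28 ≈ 1.821 bits/symbol.

1.821 bits/symbol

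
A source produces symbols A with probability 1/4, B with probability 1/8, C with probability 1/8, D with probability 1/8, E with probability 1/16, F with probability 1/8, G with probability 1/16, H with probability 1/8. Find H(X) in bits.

2.875 bits

Each probability is a power of 1/2, so log₂(1/p) is an integer.
H = Σ p·log₂(1/p) = 1/4·2 + 1/8·3 + 1/8·3 + 1/8·3 + 1/16·4 + 1/8·3 + 1/16·4 + 1/8·3 = 2.875 bits.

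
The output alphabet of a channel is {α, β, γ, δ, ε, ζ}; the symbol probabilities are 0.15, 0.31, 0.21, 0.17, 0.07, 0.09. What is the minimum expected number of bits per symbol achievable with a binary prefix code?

Repeatedly combine the two least-probable nodes; the expected code length is the sum of the merged weights.
merge 7/100 + 9/100 → 4/25
merge 3/20 + 4/25 → 31/100
merge 17/100 + 21/100 → 19/50
merge 31/100 + 31/100 → 31/50
merge 19/50 + 31/50 → 1
L = 4/25 + 31/100 + 19/50 + 31/50 + 1 = 247/100 = 2.47 bits/symbol.

2.47 bits/symbol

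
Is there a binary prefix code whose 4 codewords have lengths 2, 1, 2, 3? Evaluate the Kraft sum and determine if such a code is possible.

With common denominator 2^3 = 8: Σ 2^(−ℓᵢ) = 2/8 + 4/8 + 2/8 + 1/8 = 9/8 = 1.125.
Kraft's inequality requires Σ ≤ 1; here Σ = 1.125 > 1, so no such prefix code exists.

1.125; no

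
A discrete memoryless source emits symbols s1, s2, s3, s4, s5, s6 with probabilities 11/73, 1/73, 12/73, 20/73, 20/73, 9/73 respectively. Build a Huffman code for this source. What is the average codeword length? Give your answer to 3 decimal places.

2.425 bits/symbol

Repeatedly combine the two least-probable nodes; the expected code length is the sum of the merged weights.
merge 1/73 + 9/73 → 10/73
merge 10/73 + 11/73 → 21/73
merge 12/73 + 20/73 → 32/73
merge 20/73 + 21/73 → 41/73
merge 32/73 + 41/73 → 1
L = 10/73 + 21/73 + 32/73 + 41/73 + 1 = 177/73 ≈ 2.425 bits/symbol.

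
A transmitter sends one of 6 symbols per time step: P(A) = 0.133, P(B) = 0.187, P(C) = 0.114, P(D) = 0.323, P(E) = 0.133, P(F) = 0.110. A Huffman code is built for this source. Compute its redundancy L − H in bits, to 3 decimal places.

Entropy H = −Σ p log₂ p ≈ 2.4606 bits.
Huffman merges: 11/100+57/500→28/125; 133/1000+133/1000→133/500; 187/1000+28/125→411/1000; 133/500+323/1000→589/1000; 411/1000+589/1000→1. L = 249/100 ≈ 2.4900.
L − H = 2.4900 − 2.4606 = 0.029 bits.

0.029 bits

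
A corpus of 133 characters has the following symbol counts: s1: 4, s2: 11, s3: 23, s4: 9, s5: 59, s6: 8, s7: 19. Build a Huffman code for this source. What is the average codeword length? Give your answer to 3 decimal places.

Probabilities are the counts divided by 133.
Repeatedly combine the two least-probable nodes; the expected code length is the sum of the merged weights.
merge 4/133 + 8/133 → 12/133
merge 9/133 + 11/133 → 20/133
merge 12/133 + 1/7 → 31/133
merge 20/133 + 23/133 → 43/133
merge 31/133 + 43/133 → 74/133
merge 59/133 + 74/133 → 1
L = 12/133 + 20/133 + 31/133 + 43/133 + 74/133 + 1 = 313/133 ≈ 2.353 bits/symbol.

2.353 bits/symbol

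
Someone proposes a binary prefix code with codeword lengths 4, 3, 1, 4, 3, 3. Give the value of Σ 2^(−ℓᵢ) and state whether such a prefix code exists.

With common denominator 2^4 = 16: Σ 2^(−ℓᵢ) = 1/16 + 2/16 + 8/16 + 1/16 + 2/16 + 2/16 = 16/16 = 1.
Kraft's inequality requires Σ ≤ 1; here Σ = 1 ≤ 1, so such a prefix code exists.

1; yes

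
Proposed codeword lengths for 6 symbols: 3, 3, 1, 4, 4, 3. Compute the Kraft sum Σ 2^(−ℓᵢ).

With common denominator 2^4 = 16: Σ 2^(−ℓᵢ) = 2/16 + 2/16 + 8/16 + 1/16 + 1/16 + 2/16 = 16/16 = 1.

1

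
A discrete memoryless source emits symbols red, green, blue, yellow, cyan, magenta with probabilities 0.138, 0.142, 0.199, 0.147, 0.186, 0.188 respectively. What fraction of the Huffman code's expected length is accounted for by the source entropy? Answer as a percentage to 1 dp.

98.3%

Entropy H = −Σ p log₂ p ≈ 2.5690 bits.
Huffman merges: 69/500+71/500→7/25; 147/1000+93/500→333/1000; 47/250+199/1000→387/1000; 7/25+333/1000→613/1000; 387/1000+613/1000→1. L = 2613/1000 ≈ 2.6130.
Efficiency = H/L = 2.5690/2.6130 = 98.3%.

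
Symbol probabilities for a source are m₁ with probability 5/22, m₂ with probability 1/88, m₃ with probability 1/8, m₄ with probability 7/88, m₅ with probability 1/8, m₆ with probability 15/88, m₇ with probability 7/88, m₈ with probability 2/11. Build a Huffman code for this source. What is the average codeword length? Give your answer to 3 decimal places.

Repeatedly combine the two least-probable nodes; the expected code length is the sum of the merged weights.
merge 1/88 + 7/88 → 1/11
merge 7/88 + 1/11 → 15/88
merge 1/8 + 1/8 → 1/4
merge 15/88 + 15/88 → 15/44
merge 2/11 + 5/22 → 9/22
merge 1/4 + 15/44 → 13/22
merge 9/22 + 13/22 → 1
L = 1/11 + 15/88 + 1/4 + 15/44 + 9/22 + 13/22 + 1 = 251/88 ≈ 2.852 bits/symbol.

2.852 bits/symbol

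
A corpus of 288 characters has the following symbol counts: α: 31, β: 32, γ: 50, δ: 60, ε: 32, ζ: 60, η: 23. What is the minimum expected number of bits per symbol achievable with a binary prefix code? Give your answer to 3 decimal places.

Probabilities are the counts divided by 288.
Repeatedly combine the two least-probable nodes; the expected code length is the sum of the merged weights.
merge 23/288 + 31/288 → 3/16
merge 1/9 + 1/9 → 2/9
merge 25/144 + 3/16 → 13/36
merge 5/24 + 5/24 → 5/12
merge 2/9 + 13/36 → 7/12
merge 5/12 + 7/12 → 1
L = 3/16 + 2/9 + 13/36 + 5/12 + 7/12 + 1 = 133/48 ≈ 2.771 bits/symbol.

2.771 bits/symbol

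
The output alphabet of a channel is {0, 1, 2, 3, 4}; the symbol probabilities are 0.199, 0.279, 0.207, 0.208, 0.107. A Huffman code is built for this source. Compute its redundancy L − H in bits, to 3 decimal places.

0.042 bits

Entropy H = −Σ p log₂ p ≈ 2.2639 bits.
Huffman merges: 107/1000+199/1000→153/500; 207/1000+26/125→83/200; 279/1000+153/500→117/200; 83/200+117/200→1. L = 1153/500 ≈ 2.3060.
L − H = 2.3060 − 2.2639 = 0.042 bits.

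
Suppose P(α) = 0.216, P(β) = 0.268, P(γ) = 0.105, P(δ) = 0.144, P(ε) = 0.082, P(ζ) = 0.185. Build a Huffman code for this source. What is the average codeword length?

Repeatedly combine the two least-probable nodes; the expected code length is the sum of the merged weights.
merge 41/500 + 21/200 → 187/1000
merge 18/125 + 37/200 → 329/1000
merge 187/1000 + 27/125 → 403/1000
merge 67/250 + 329/1000 → 597/1000
merge 403/1000 + 597/1000 → 1
L = 187/1000 + 329/1000 + 403/1000 + 597/1000 + 1 = 629/250 = 2.516 bits/symbol.

2.516 bits/symbol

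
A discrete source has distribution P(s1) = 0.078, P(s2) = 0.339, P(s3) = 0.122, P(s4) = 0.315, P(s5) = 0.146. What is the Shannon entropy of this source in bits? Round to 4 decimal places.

H = −Σ pᵢ log₂ pᵢ.
−0.078·log₂(0.078) = 0.2871
−0.339·log₂(0.339) = 0.5291
−0.122·log₂(0.122) = 0.3703
−0.315·log₂(0.315) = 0.5250
−0.146·log₂(0.146) = 0.4053
Sum ≈ 2.1167 → 2.1167 bits.

2.1167 bits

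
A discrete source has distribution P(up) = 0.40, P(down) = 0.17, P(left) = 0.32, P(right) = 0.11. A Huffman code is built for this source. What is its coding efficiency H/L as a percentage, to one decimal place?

97.9%

Entropy H = −Σ p log₂ p ≈ 1.8397 bits.
Huffman merges: 11/100+17/100→7/25; 7/25+8/25→3/5; 2/5+3/5→1. L = 47/25 ≈ 1.8800.
Efficiency = H/L = 1.8397/1.8800 = 97.9%.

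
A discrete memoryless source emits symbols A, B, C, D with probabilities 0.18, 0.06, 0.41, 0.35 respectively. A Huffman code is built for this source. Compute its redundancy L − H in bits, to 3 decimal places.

Entropy H = −Σ p log₂ p ≈ 1.7463 bits.
Huffman merges: 3/50+9/50→6/25; 6/25+7/20→59/100; 41/100+59/100→1. L = 183/100 ≈ 1.8300.
L − H = 1.8300 − 1.7463 = 0.084 bits.

0.084 bits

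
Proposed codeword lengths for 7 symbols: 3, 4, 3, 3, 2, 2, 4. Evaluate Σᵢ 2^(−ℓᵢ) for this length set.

With common denominator 2^4 = 16: Σ 2^(−ℓᵢ) = 2/16 + 1/16 + 2/16 + 2/16 + 4/16 + 4/16 + 1/16 = 16/16 = 1.

1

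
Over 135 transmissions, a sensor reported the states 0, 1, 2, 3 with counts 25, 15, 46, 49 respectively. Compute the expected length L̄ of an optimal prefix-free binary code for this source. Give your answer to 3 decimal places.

1.933 bits/symbol

Probabilities are the counts divided by 135.
Repeatedly combine the two least-probable nodes; the expected code length is the sum of the merged weights.
merge 1/9 + 5/27 → 8/27
merge 8/27 + 46/135 → 86/135
merge 49/135 + 86/135 → 1
L = 8/27 + 86/135 + 1 = 29/15 ≈ 1.933 bits/symbol.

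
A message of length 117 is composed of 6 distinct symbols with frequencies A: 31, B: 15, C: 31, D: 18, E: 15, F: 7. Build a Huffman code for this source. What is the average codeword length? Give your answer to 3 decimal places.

2.470 bits/symbol

Probabilities are the counts divided by 117.
Repeatedly combine the two least-probable nodes; the expected code length is the sum of the merged weights.
merge 7/117 + 5/39 → 22/117
merge 5/39 + 2/13 → 11/39
merge 22/117 + 31/117 → 53/117
merge 31/117 + 11/39 → 64/117
merge 53/117 + 64/117 → 1
L = 22/117 + 11/39 + 53/117 + 64/117 + 1 = 289/117 ≈ 2.470 bits/symbol.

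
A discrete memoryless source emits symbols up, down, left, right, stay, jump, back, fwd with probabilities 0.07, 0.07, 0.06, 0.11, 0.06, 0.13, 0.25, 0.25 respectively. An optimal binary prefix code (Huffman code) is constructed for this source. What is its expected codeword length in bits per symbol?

Repeatedly combine the two least-probable nodes; the expected code length is the sum of the merged weights.
merge 3/50 + 3/50 → 3/25
merge 7/100 + 7/100 → 7/50
merge 11/100 + 3/25 → 23/100
merge 13/100 + 7/50 → 27/100
merge 23/100 + 1/4 → 12/25
merge 1/4 + 27/100 → 13/25
merge 12/25 + 13/25 → 1
L = 3/25 + 7/50 + 23/100 + 27/100 + 12/25 + 13/25 + 1 = 69/25 = 2.76 bits/symbol.

2.76 bits/symbol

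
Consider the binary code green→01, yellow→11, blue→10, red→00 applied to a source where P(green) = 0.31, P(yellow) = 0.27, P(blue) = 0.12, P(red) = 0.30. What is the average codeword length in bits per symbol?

L̄ = Σ pᵢ·ℓᵢ = 0.31·2 + 0.27·2 + 0.12·2 + 0.30·2 = 2 bits/symbol.

2 bits/symbol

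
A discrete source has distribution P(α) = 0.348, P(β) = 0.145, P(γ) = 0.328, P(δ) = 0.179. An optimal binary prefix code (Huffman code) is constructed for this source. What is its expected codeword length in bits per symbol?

Repeatedly combine the two least-probable nodes; the expected code length is the sum of the merged weights.
merge 29/200 + 179/1000 → 81/250
merge 81/250 + 41/125 → 163/250
merge 87/250 + 163/250 → 1
L = 81/250 + 163/250 + 1 = 247/125 = 1.976 bits/symbol.

1.976 bits/symbol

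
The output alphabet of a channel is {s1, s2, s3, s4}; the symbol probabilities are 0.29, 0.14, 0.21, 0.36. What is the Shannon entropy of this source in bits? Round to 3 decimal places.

H = −Σ pᵢ log₂ pᵢ.
−0.29·log₂(0.29) = 0.5179
−0.14·log₂(0.14) = 0.3971
−0.21·log₂(0.21) = 0.4728
−0.36·log₂(0.36) = 0.5306
Sum ≈ 1.9185 → 1.918 bits.

1.918 bits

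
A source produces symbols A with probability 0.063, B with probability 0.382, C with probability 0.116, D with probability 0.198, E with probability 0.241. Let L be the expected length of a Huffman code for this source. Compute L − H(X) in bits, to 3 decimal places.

Entropy H = −Σ p log₂ p ≈ 2.0995 bits.
Huffman merges: 63/1000+29/250→179/1000; 179/1000+99/500→377/1000; 241/1000+377/1000→309/500; 191/500+309/500→1. L = 1087/500 ≈ 2.1740.
L − H = 2.1740 − 2.0995 = 0.075 bits.

0.075 bits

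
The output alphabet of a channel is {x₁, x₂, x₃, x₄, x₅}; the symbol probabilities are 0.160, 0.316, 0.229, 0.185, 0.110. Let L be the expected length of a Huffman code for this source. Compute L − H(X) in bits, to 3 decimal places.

Entropy H = −Σ p log₂ p ≈ 2.2358 bits.
Huffman merges: 11/100+4/25→27/100; 37/200+229/1000→207/500; 27/100+79/250→293/500; 207/500+293/500→1. L = 227/100 ≈ 2.2700.
L − H = 2.2700 − 2.2358 = 0.034 bits.

0.034 bits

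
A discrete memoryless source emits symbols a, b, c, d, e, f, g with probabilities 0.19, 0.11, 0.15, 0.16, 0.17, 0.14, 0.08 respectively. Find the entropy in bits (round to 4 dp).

2.7623 bits

H = −Σ pᵢ log₂ pᵢ.
−0.19·log₂(0.19) = 0.4552
−0.11·log₂(0.11) = 0.3503
−0.15·log₂(0.15) = 0.4105
−0.16·log₂(0.16) = 0.4230
−0.17·log₂(0.17) = 0.4346
−0.14·log₂(0.14) = 0.3971
−0.08·log₂(0.08) = 0.2915
Sum ≈ 2.7623 → 2.7623 bits.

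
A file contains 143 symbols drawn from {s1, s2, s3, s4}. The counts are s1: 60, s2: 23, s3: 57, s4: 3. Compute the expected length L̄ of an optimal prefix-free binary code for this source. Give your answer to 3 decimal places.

1.762 bits/symbol

Probabilities are the counts divided by 143.
Repeatedly combine the two least-probable nodes; the expected code length is the sum of the merged weights.
merge 3/143 + 23/143 → 2/11
merge 2/11 + 57/143 → 83/143
merge 60/143 + 83/143 → 1
L = 2/11 + 83/143 + 1 = 252/143 ≈ 1.762 bits/symbol.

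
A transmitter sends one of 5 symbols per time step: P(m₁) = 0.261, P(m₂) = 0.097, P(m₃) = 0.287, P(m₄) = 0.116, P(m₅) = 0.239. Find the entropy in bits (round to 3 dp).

H = −Σ pᵢ log₂ pᵢ.
−0.261·log₂(0.261) = 0.5058
−0.097·log₂(0.097) = 0.3265
−0.287·log₂(0.287) = 0.5169
−0.116·log₂(0.116) = 0.3605
−0.239·log₂(0.239) = 0.4935
Sum ≈ 2.2031 → 2.203 bits.

2.203 bits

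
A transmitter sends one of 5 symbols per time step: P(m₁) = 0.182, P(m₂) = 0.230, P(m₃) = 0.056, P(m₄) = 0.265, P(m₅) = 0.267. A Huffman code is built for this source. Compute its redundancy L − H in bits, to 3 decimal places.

Entropy H = −Σ p log₂ p ≈ 2.1843 bits.
Huffman merges: 7/125+91/500→119/500; 23/100+119/500→117/250; 53/200+267/1000→133/250; 117/250+133/250→1. L = 1119/500 ≈ 2.2380.
L − H = 2.2380 − 2.1843 = 0.054 bits.

0.054 bits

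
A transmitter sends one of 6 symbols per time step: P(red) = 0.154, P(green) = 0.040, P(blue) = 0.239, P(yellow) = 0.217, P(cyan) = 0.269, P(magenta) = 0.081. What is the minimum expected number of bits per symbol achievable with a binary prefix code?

2.396 bits/symbol

Repeatedly combine the two least-probable nodes; the expected code length is the sum of the merged weights.
merge 1/25 + 81/1000 → 121/1000
merge 121/1000 + 77/500 → 11/40
merge 217/1000 + 239/1000 → 57/125
merge 269/1000 + 11/40 → 68/125
merge 57/125 + 68/125 → 1
L = 121/1000 + 11/40 + 57/125 + 68/125 + 1 = 599/250 = 2.396 bits/symbol.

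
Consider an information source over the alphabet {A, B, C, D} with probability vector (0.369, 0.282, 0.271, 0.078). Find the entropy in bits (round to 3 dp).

1.843 bits

H = −Σ pᵢ log₂ pᵢ.
−0.369·log₂(0.369) = 0.5307
−0.282·log₂(0.282) = 0.5150
−0.271·log₂(0.271) = 0.5105
−0.078·log₂(0.078) = 0.2871
Sum ≈ 1.8433 → 1.843 bits.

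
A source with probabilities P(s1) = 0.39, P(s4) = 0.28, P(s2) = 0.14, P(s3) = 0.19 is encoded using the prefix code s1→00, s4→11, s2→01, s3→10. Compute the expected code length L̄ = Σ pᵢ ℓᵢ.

L̄ = Σ pᵢ·ℓᵢ = 0.39·2 + 0.28·2 + 0.14·2 + 0.19·2 = 2 bits/symbol.

2 bits/symbol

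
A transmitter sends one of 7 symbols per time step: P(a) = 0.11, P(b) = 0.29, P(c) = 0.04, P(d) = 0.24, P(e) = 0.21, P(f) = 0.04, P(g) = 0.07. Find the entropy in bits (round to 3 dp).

2.475 bits

H = −Σ pᵢ log₂ pᵢ.
−0.11·log₂(0.11) = 0.3503
−0.29·log₂(0.29) = 0.5179
−0.04·log₂(0.04) = 0.1858
−0.24·log₂(0.24) = 0.4941
−0.21·log₂(0.21) = 0.4728
−0.04·log₂(0.04) = 0.1858
−0.07·log₂(0.07) = 0.2686
Sum ≈ 2.4752 → 2.475 bits.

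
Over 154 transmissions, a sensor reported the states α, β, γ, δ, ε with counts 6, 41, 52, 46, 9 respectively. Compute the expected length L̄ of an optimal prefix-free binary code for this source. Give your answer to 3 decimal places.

2.097 bits/symbol

Probabilities are the counts divided by 154.
Repeatedly combine the two least-probable nodes; the expected code length is the sum of the merged weights.
merge 3/77 + 9/154 → 15/154
merge 15/154 + 41/154 → 4/11
merge 23/77 + 26/77 → 7/11
merge 4/11 + 7/11 → 1
L = 15/154 + 4/11 + 7/11 + 1 = 323/154 ≈ 2.097 bits/symbol.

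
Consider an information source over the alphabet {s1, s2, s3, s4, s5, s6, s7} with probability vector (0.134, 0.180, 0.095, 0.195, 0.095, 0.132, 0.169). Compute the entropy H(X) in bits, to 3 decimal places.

2.758 bits

H = −Σ pᵢ log₂ pᵢ.
−0.134·log₂(0.134) = 0.3886
−0.180·log₂(0.180) = 0.4453
−0.095·log₂(0.095) = 0.3226
−0.195·log₂(0.195) = 0.4599
−0.095·log₂(0.095) = 0.3226
−0.132·log₂(0.132) = 0.3856
−0.169·log₂(0.169) = 0.4335
Sum ≈ 2.7581 → 2.758 bits.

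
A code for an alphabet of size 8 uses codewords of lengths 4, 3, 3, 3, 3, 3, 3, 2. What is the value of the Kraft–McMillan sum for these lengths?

1.0625

With common denominator 2^4 = 16: Σ 2^(−ℓᵢ) = 1/16 + 2/16 + 2/16 + 2/16 + 2/16 + 2/16 + 2/16 + 4/16 = 17/16 = 1.0625.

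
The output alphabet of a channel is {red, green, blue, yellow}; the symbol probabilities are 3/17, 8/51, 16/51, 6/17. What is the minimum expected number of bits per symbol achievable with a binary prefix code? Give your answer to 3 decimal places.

1.980 bits/symbol

Repeatedly combine the two least-probable nodes; the expected code length is the sum of the merged weights.
merge 8/51 + 3/17 → 1/3
merge 16/51 + 1/3 → 11/17
merge 6/17 + 11/17 → 1
L = 1/3 + 11/17 + 1 = 101/51 ≈ 1.980 bits/symbol.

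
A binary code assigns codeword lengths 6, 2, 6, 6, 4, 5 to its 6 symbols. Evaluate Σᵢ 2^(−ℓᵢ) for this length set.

0.390625

With common denominator 2^6 = 64: Σ 2^(−ℓᵢ) = 1/64 + 16/64 + 1/64 + 1/64 + 4/64 + 2/64 = 25/64 = 0.390625.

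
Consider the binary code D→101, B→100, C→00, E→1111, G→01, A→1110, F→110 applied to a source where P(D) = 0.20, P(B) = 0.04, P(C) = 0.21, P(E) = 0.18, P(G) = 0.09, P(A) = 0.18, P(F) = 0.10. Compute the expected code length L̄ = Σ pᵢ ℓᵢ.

L̄ = Σ pᵢ·ℓᵢ = 0.20·3 + 0.04·3 + 0.21·2 + 0.18·4 + 0.09·2 + 0.18·4 + 0.10·3 = 3.06 bits/symbol.

3.06 bits/symbol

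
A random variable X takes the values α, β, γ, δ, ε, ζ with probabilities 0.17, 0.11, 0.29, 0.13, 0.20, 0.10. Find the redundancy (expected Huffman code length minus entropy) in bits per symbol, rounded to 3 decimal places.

0.028 bits

Entropy H = −Σ p log₂ p ≈ 2.4820 bits.
Huffman merges: 1/10+11/100→21/100; 13/100+17/100→3/10; 1/5+21/100→41/100; 29/100+3/10→59/100; 41/100+59/100→1. L = 251/100 ≈ 2.5100.
L − H = 2.5100 − 2.4820 = 0.028 bits.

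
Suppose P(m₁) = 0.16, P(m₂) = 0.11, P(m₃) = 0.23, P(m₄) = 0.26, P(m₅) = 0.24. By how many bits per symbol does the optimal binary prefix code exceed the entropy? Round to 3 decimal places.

Entropy H = −Σ p log₂ p ≈ 2.2604 bits.
Huffman merges: 11/100+4/25→27/100; 23/100+6/25→47/100; 13/50+27/100→53/100; 47/100+53/100→1. L = 227/100 ≈ 2.2700.
L − H = 2.2700 − 2.2604 = 0.010 bits.

0.010 bits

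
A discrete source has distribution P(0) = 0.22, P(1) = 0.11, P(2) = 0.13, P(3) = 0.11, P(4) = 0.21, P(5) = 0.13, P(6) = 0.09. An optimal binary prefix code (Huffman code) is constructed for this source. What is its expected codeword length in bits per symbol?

2.77 bits/symbol

Repeatedly combine the two least-probable nodes; the expected code length is the sum of the merged weights.
merge 9/100 + 11/100 → 1/5
merge 11/100 + 13/100 → 6/25
merge 13/100 + 1/5 → 33/100
merge 21/100 + 11/50 → 43/100
merge 6/25 + 33/100 → 57/100
merge 43/100 + 57/100 → 1
L = 1/5 + 6/25 + 33/100 + 43/100 + 57/100 + 1 = 277/100 = 2.77 bits/symbol.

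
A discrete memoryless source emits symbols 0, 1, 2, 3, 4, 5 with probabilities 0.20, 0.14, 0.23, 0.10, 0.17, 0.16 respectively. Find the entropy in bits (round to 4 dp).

H = −Σ pᵢ log₂ pᵢ.
−0.20·log₂(0.20) = 0.4644
−0.14·log₂(0.14) = 0.3971
−0.23·log₂(0.23) = 0.4877
−0.10·log₂(0.10) = 0.3322
−0.17·log₂(0.17) = 0.4346
−0.16·log₂(0.16) = 0.4230
Sum ≈ 2.5390 → 2.5390 bits.

2.5390 bits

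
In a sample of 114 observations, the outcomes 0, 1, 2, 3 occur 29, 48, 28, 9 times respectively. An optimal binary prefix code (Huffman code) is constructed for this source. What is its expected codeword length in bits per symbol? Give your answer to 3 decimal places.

1.904 bits/symbol

Probabilities are the counts divided by 114.
Repeatedly combine the two least-probable nodes; the expected code length is the sum of the merged weights.
merge 3/38 + 14/57 → 37/114
merge 29/114 + 37/114 → 11/19
merge 8/19 + 11/19 → 1
L = 37/114 + 11/19 + 1 = 217/114 ≈ 1.904 bits/symbol.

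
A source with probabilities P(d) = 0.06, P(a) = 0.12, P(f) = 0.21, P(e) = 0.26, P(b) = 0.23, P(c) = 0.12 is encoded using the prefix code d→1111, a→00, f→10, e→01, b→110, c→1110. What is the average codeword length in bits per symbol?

2.59 bits/symbol

L̄ = Σ pᵢ·ℓᵢ = 0.06·4 + 0.12·2 + 0.21·2 + 0.26·2 + 0.23·3 + 0.12·4 = 2.59 bits/symbol.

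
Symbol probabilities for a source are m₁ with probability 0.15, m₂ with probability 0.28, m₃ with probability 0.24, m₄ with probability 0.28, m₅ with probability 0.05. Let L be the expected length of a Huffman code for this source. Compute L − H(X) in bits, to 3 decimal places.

Entropy H = −Σ p log₂ p ≈ 2.1492 bits.
Huffman merges: 1/20+3/20→1/5; 1/5+6/25→11/25; 7/25+7/25→14/25; 11/25+14/25→1. L = 11/5 ≈ 2.2000.
L − H = 2.2000 − 2.1492 = 0.051 bits.

0.051 bits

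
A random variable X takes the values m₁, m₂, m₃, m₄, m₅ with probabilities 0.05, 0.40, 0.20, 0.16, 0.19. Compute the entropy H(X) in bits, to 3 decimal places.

H = −Σ pᵢ log₂ pᵢ.
−0.05·log₂(0.05) = 0.2161
−0.40·log₂(0.40) = 0.5288
−0.20·log₂(0.20) = 0.4644
−0.16·log₂(0.16) = 0.4230
−0.19·log₂(0.19) = 0.4552
Sum ≈ 2.0875 → 2.087 bits.

2.087 bits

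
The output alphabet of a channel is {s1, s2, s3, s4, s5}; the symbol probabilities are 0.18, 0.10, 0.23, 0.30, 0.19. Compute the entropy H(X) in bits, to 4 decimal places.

H = −Σ pᵢ log₂ pᵢ.
−0.18·log₂(0.18) = 0.4453
−0.10·log₂(0.10) = 0.3322
−0.23·log₂(0.23) = 0.4877
−0.30·log₂(0.30) = 0.5211
−0.19·log₂(0.19) = 0.4552
Sum ≈ 2.2415 → 2.2415 bits.

2.2415 bits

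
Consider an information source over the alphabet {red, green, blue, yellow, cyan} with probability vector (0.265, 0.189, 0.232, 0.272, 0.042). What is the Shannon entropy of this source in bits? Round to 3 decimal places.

H = −Σ pᵢ log₂ pᵢ.
−0.265·log₂(0.265) = 0.5077
−0.189·log₂(0.189) = 0.4543
−0.232·log₂(0.232) = 0.4890
−0.272·log₂(0.272) = 0.5109
−0.042·log₂(0.042) = 0.1921
Sum ≈ 2.1540 → 2.154 bits.

2.154 bits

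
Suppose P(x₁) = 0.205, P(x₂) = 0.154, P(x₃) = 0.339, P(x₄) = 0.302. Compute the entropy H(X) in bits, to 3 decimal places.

1.935 bits

H = −Σ pᵢ log₂ pᵢ.
−0.205·log₂(0.205) = 0.4687
−0.154·log₂(0.154) = 0.4156
−0.339·log₂(0.339) = 0.5291
−0.302·log₂(0.302) = 0.5217
Sum ≈ 1.9351 → 1.935 bits.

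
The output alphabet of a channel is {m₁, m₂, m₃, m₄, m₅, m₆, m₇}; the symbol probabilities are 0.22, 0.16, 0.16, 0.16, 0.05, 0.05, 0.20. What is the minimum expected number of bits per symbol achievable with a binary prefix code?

2.68 bits/symbol

Repeatedly combine the two least-probable nodes; the expected code length is the sum of the merged weights.
merge 1/20 + 1/20 → 1/10
merge 1/10 + 4/25 → 13/50
merge 4/25 + 4/25 → 8/25
merge 1/5 + 11/50 → 21/50
merge 13/50 + 8/25 → 29/50
merge 21/50 + 29/50 → 1
L = 1/10 + 13/50 + 8/25 + 21/50 + 29/50 + 1 = 67/25 = 2.68 bits/symbol.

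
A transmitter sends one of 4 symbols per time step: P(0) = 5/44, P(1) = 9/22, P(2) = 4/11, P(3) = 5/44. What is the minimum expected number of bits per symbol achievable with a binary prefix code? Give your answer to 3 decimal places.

Repeatedly combine the two least-probable nodes; the expected code length is the sum of the merged weights.
merge 5/44 + 5/44 → 5/22
merge 5/22 + 4/11 → 13/22
merge 9/22 + 13/22 → 1
L = 5/22 + 13/22 + 1 = 20/11 ≈ 1.818 bits/symbol.

1.818 bits/symbol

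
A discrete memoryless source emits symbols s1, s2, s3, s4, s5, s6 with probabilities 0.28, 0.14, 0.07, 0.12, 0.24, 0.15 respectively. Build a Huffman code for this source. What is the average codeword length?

Repeatedly combine the two least-probable nodes; the expected code length is the sum of the merged weights.
merge 7/100 + 3/25 → 19/100
merge 7/50 + 3/20 → 29/100
merge 19/100 + 6/25 → 43/100
merge 7/25 + 29/100 → 57/100
merge 43/100 + 57/100 → 1
L = 19/100 + 29/100 + 43/100 + 57/100 + 1 = 62/25 = 2.48 bits/symbol.

2.48 bits/symbol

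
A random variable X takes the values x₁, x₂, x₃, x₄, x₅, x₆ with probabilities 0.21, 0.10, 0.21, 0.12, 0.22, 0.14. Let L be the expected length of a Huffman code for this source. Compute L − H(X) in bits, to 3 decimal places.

0.047 bits

Entropy H = −Σ p log₂ p ≈ 2.5226 bits.
Huffman merges: 1/10+3/25→11/50; 7/50+21/100→7/20; 21/100+11/50→43/100; 11/50+7/20→57/100; 43/100+57/100→1. L = 257/100 ≈ 2.5700.
L − H = 2.5700 − 2.5226 = 0.047 bits.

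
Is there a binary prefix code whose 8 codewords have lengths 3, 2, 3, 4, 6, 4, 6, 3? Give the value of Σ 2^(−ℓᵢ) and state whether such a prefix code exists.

0.78125; yes

With common denominator 2^6 = 64: Σ 2^(−ℓᵢ) = 8/64 + 16/64 + 8/64 + 4/64 + 1/64 + 4/64 + 1/64 + 8/64 = 50/64 = 0.78125.
Kraft's inequality requires Σ ≤ 1; here Σ = 0.78125 ≤ 1, so such a prefix code exists.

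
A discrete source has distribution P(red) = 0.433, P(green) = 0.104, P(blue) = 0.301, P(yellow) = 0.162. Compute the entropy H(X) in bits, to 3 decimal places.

H = −Σ pᵢ log₂ pᵢ.
−0.433·log₂(0.433) = 0.5229
−0.104·log₂(0.104) = 0.3396
−0.301·log₂(0.301) = 0.5214
−0.162·log₂(0.162) = 0.4254
Sum ≈ 1.8093 → 1.809 bits.

1.809 bits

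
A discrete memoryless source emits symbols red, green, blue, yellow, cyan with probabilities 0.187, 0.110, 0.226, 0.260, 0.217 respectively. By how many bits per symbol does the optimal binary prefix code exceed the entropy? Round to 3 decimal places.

Entropy H = −Σ p log₂ p ≈ 2.2711 bits.
Huffman merges: 11/100+187/1000→297/1000; 217/1000+113/500→443/1000; 13/50+297/1000→557/1000; 443/1000+557/1000→1. L = 2297/1000 ≈ 2.2970.
L − H = 2.2970 − 2.2711 = 0.026 bits.

0.026 bits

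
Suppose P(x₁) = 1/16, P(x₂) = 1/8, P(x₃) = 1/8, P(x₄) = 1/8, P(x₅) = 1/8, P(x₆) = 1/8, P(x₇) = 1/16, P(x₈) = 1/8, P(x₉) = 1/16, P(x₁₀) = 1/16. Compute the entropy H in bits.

Each probability is a power of 1/2, so log₂(1/p) is an integer.
H = Σ p·log₂(1/p) = 1/16·4 + 1/8·3 + 1/8·3 + 1/8·3 + 1/8·3 + 1/8·3 + 1/16·4 + 1/8·3 + 1/16·4 + 1/16·4 = 3.25 bits.

3.25 bits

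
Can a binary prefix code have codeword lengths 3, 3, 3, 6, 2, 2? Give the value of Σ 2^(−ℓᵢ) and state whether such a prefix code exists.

0.890625; yes

With common denominator 2^6 = 64: Σ 2^(−ℓᵢ) = 8/64 + 8/64 + 8/64 + 1/64 + 16/64 + 16/64 = 57/64 = 0.890625.
Kraft's inequality requires Σ ≤ 1; here Σ = 0.890625 ≤ 1, so such a prefix code exists.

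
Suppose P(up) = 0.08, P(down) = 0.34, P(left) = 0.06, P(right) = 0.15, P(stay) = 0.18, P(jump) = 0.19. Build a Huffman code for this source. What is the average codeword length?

Repeatedly combine the two least-probable nodes; the expected code length is the sum of the merged weights.
merge 3/50 + 2/25 → 7/50
merge 7/50 + 3/20 → 29/100
merge 9/50 + 19/100 → 37/100
merge 29/100 + 17/50 → 63/100
merge 37/100 + 63/100 → 1
L = 7/50 + 29/100 + 37/100 + 63/100 + 1 = 243/100 = 2.43 bits/symbol.

2.43 bits/symbol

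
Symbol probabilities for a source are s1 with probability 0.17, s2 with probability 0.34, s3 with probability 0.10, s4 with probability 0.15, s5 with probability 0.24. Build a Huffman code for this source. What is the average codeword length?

2.25 bits/symbol

Repeatedly combine the two least-probable nodes; the expected code length is the sum of the merged weights.
merge 1/10 + 3/20 → 1/4
merge 17/100 + 6/25 → 41/100
merge 1/4 + 17/50 → 59/100
merge 41/100 + 59/100 → 1
L = 1/4 + 41/100 + 59/100 + 1 = 9/4 = 2.25 bits/symbol.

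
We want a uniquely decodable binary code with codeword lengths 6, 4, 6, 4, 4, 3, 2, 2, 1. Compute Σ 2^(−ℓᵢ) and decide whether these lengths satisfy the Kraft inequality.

1.34375; no

With common denominator 2^6 = 64: Σ 2^(−ℓᵢ) = 1/64 + 4/64 + 1/64 + 4/64 + 4/64 + 8/64 + 16/64 + 16/64 + 32/64 = 86/64 = 1.34375.
Kraft's inequality requires Σ ≤ 1; here Σ = 1.34375 > 1, so no such prefix code exists.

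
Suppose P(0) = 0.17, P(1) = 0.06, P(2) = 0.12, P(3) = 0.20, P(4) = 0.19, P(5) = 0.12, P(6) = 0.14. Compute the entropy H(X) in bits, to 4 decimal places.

2.7290 bits

H = −Σ pᵢ log₂ pᵢ.
−0.17·log₂(0.17) = 0.4346
−0.06·log₂(0.06) = 0.2435
−0.12·log₂(0.12) = 0.3671
−0.20·log₂(0.20) = 0.4644
−0.19·log₂(0.19) = 0.4552
−0.12·log₂(0.12) = 0.3671
−0.14·log₂(0.14) = 0.3971
Sum ≈ 2.7290 → 2.7290 bits.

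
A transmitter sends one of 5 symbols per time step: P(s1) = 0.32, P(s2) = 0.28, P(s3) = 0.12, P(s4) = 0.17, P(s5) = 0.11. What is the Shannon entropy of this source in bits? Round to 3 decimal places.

H = −Σ pᵢ log₂ pᵢ.
−0.32·log₂(0.32) = 0.5260
−0.28·log₂(0.28) = 0.5142
−0.12·log₂(0.12) = 0.3671
−0.17·log₂(0.17) = 0.4346
−0.11·log₂(0.11) = 0.3503
Sum ≈ 2.1922 → 2.192 bits.

2.192 bits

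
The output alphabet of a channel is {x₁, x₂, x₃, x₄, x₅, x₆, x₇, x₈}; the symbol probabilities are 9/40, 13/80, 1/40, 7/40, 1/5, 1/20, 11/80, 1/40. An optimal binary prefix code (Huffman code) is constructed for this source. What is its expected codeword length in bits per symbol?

2.725 bits/symbol

Repeatedly combine the two least-probable nodes; the expected code length is the sum of the merged weights.
merge 1/40 + 1/40 → 1/20
merge 1/20 + 1/20 → 1/10
merge 1/10 + 11/80 → 19/80
merge 13/80 + 7/40 → 27/80
merge 1/5 + 9/40 → 17/40
merge 19/80 + 27/80 → 23/40
merge 17/40 + 23/40 → 1
L = 1/20 + 1/10 + 19/80 + 27/80 + 17/40 + 23/40 + 1 = 109/40 = 2.725 bits/symbol.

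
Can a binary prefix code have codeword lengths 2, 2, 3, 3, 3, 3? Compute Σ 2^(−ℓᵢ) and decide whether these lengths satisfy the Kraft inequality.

1; yes

With common denominator 2^3 = 8: Σ 2^(−ℓᵢ) = 2/8 + 2/8 + 1/8 + 1/8 + 1/8 + 1/8 = 8/8 = 1.
Kraft's inequality requires Σ ≤ 1; here Σ = 1 ≤ 1, so such a prefix code exists.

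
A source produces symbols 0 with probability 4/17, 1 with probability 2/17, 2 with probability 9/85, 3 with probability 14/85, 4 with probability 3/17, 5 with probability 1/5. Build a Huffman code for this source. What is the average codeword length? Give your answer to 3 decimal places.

2.565 bits/symbol

Repeatedly combine the two least-probable nodes; the expected code length is the sum of the merged weights.
merge 9/85 + 2/17 → 19/85
merge 14/85 + 3/17 → 29/85
merge 1/5 + 19/85 → 36/85
merge 4/17 + 29/85 → 49/85
merge 36/85 + 49/85 → 1
L = 19/85 + 29/85 + 36/85 + 49/85 + 1 = 218/85 ≈ 2.565 bits/symbol.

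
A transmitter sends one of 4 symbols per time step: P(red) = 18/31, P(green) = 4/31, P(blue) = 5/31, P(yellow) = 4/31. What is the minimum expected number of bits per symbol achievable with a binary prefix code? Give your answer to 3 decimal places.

1.677 bits/symbol

Repeatedly combine the two least-probable nodes; the expected code length is the sum of the merged weights.
merge 4/31 + 4/31 → 8/31
merge 5/31 + 8/31 → 13/31
merge 13/31 + 18/31 → 1
L = 8/31 + 13/31 + 1 = 52/31 ≈ 1.677 bits/symbol.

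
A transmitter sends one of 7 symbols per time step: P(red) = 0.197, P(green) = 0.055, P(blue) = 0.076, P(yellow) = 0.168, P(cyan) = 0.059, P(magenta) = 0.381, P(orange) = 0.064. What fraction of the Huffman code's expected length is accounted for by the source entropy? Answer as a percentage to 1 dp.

97.6%

Entropy H = −Σ p log₂ p ≈ 2.4319 bits.
Huffman merges: 11/200+59/1000→57/500; 8/125+19/250→7/50; 57/500+7/50→127/500; 21/125+197/1000→73/200; 127/500+73/200→619/1000; 381/1000+619/1000→1. L = 623/250 ≈ 2.4920.
Efficiency = H/L = 2.4319/2.4920 = 97.6%.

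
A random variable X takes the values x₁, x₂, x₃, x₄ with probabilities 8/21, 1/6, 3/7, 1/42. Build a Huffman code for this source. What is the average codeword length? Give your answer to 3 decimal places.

1.762 bits/symbol

Repeatedly combine the two least-probable nodes; the expected code length is the sum of the merged weights.
merge 1/42 + 1/6 → 4/21
merge 4/21 + 8/21 → 4/7
merge 3/7 + 4/7 → 1
L = 4/21 + 4/7 + 1 = 37/21 ≈ 1.762 bits/symbol.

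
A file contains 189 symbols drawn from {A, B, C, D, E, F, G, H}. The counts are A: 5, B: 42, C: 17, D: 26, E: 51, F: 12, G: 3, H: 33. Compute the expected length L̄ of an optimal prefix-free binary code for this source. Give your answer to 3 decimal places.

Probabilities are the counts divided by 189.
Repeatedly combine the two least-probable nodes; the expected code length is the sum of the merged weights.
merge 1/63 + 5/189 → 8/189
merge 8/189 + 4/63 → 20/189
merge 17/189 + 20/189 → 37/189
merge 26/189 + 11/63 → 59/189
merge 37/189 + 2/9 → 79/189
merge 17/63 + 59/189 → 110/189
merge 79/189 + 110/189 → 1
L = 8/189 + 20/189 + 37/189 + 59/189 + 79/189 + 110/189 + 1 = 502/189 ≈ 2.656 bits/symbol.

2.656 bits/symbol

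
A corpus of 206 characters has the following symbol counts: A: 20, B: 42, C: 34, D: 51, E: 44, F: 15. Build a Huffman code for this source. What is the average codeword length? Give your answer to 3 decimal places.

Probabilities are the counts divided by 206.
Repeatedly combine the two least-probable nodes; the expected code length is the sum of the merged weights.
merge 15/206 + 10/103 → 35/206
merge 17/103 + 35/206 → 69/206
merge 21/103 + 22/103 → 43/103
merge 51/206 + 69/206 → 60/103
merge 43/103 + 60/103 → 1
L = 35/206 + 69/206 + 43/103 + 60/103 + 1 = 258/103 ≈ 2.505 bits/symbol.

2.505 bits/symbol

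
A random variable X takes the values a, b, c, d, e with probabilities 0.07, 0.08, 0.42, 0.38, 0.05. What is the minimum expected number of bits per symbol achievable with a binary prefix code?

1.9 bits/symbol

Repeatedly combine the two least-probable nodes; the expected code length is the sum of the merged weights.
merge 1/20 + 7/100 → 3/25
merge 2/25 + 3/25 → 1/5
merge 1/5 + 19/50 → 29/50
merge 21/50 + 29/50 → 1
L = 3/25 + 1/5 + 29/50 + 1 = 19/10 = 1.9 bits/symbol.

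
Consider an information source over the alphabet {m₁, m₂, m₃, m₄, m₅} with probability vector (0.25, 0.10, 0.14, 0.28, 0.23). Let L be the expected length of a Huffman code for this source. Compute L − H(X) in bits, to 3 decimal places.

Entropy H = −Σ p log₂ p ≈ 2.2312 bits.
Huffman merges: 1/10+7/50→6/25; 23/100+6/25→47/100; 1/4+7/25→53/100; 47/100+53/100→1. L = 56/25 ≈ 2.2400.
L − H = 2.2400 − 2.2312 = 0.009 bits.

0.009 bits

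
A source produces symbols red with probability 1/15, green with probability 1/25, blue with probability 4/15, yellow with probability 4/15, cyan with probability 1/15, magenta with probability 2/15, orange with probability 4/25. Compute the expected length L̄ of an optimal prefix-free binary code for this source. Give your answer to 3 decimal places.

2.573 bits/symbol

Repeatedly combine the two least-probable nodes; the expected code length is the sum of the merged weights.
merge 1/25 + 1/15 → 8/75
merge 1/15 + 8/75 → 13/75
merge 2/15 + 4/25 → 22/75
merge 13/75 + 4/15 → 11/25
merge 4/15 + 22/75 → 14/25
merge 11/25 + 14/25 → 1
L = 8/75 + 13/75 + 22/75 + 11/25 + 14/25 + 1 = 193/75 ≈ 2.573 bits/symbol.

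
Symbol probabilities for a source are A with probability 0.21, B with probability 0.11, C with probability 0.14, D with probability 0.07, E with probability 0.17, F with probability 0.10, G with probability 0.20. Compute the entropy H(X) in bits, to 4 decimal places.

2.7199 bits

H = −Σ pᵢ log₂ pᵢ.
−0.21·log₂(0.21) = 0.4728
−0.11·log₂(0.11) = 0.3503
−0.14·log₂(0.14) = 0.3971
−0.07·log₂(0.07) = 0.2686
−0.17·log₂(0.17) = 0.4346
−0.10·log₂(0.10) = 0.3322
−0.20·log₂(0.20) = 0.4644
Sum ≈ 2.7199 → 2.7199 bits.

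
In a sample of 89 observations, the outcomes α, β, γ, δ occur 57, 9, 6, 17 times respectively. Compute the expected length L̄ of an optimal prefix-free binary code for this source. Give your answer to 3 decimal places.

1.528 bits/symbol

Probabilities are the counts divided by 89.
Repeatedly combine the two least-probable nodes; the expected code length is the sum of the merged weights.
merge 6/89 + 9/89 → 15/89
merge 15/89 + 17/89 → 32/89
merge 32/89 + 57/89 → 1
L = 15/89 + 32/89 + 1 = 136/89 ≈ 1.528 bits/symbol.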